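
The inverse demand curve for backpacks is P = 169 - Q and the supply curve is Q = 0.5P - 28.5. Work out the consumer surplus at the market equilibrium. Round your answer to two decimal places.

Rewriting supply in inverse form: P = 57 + 2Q.
Set 169 - Q = 57 + 2Q, which gives 112 = 3Q, so Q* = 37.3333 and P* = 169 - (37.3333) = 131.6667.
Consumer surplus is the triangle under demand above P*: (1/2)(37.3333)(169 - 131.6667) = (1/2)(37.3333)(37.3333) = 696.8889.

696.89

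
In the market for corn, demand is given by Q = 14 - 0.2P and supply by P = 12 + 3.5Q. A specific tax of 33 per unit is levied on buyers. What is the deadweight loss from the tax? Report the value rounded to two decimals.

64.06

Rewriting demand in inverse form: P = 70 - 5Q.
Without the tax, 70 - 5Q = 12 + 3.5Q so Q* = 6.8235 and P* = 35.8824.
A tax on buyers shifts demand down by 33: (70 - 33) - 5Q = 12 + 3.5Q, so Q_t = 2.9412. Buyers pay P_b = 55.2941; sellers receive P_s = P_b - 33 = 22.2941.
The welfare triangle lost has base Q* - Q_t = 3.8824 and height t = 33, so DWL = (1/2)(3.8824)(33) = 64.0588.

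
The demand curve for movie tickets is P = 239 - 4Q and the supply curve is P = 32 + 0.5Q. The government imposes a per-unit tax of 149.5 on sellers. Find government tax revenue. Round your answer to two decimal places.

1910.28

Without the tax, 239 - 4Q = 32 + 0.5Q so Q* = 46 and P* = 55.
With the tax, sellers need 149.5 more per unit: 239 - 4Q = 32 + 0.5Q + 149.5, so Q_t = 12.7778. Buyers pay P_b = 187.8889; sellers receive P_s = P_b - 149.5 = 38.3889.
Tax revenue = t x Q_t = 149.5 x 12.7778 = 1910.2778.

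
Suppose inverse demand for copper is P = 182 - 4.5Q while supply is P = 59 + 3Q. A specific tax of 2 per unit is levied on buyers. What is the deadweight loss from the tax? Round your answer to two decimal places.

0.27

Pre-tax equilibrium: 182 - 4.5Q = 59 + 3Q gives Q* = 16.4, P* = 108.2.
With the tax, buyers' net willingness to pay falls by 2: (182 - 2) - 4.5Q = 59 + 3Q, so Q_t = 16.1333. Buyers pay P_b = 109.4; sellers receive P_s = P_b - 2 = 107.4.
Deadweight loss is the triangle between the curves from Q_t to Q*: (1/2)(16.4 - 16.1333)(2) = 0.2667.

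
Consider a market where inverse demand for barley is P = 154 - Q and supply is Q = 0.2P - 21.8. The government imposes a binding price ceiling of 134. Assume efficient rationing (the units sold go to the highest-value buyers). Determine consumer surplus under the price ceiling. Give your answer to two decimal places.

87.50

Rewriting supply in inverse form: P = 109 + 5Q.
Without the control, 154 - Q = 109 + 5Q so Q* = 7.5 and P* = 146.5.
At P = 134, sellers supply (134 - 109)/5 = 5 while buyers want more, so the quantity traded is 5 at price 134.
The demand price at Q = 5 is 149. CS is the trapezoid between demand and 134 over [0, 5]: (1/2)[(154 - 134) + (149 - 134)](5) = 87.5.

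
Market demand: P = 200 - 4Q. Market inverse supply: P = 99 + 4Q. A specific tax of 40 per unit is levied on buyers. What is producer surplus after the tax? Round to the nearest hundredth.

Pre-tax equilibrium: 200 - 4Q = 99 + 4Q gives Q* = 12.625, P* = 149.5.
A tax on buyers shifts demand down by 40: (200 - 40) - 4Q = 99 + 4Q, so Q_t = 7.625. Buyers pay P_b = 169.5; sellers receive P_s = P_b - 40 = 129.5.
PS = (1/2)(Q_t)(P_s - 99) = (1/2)(7.625)(30.5) = 116.2812.

116.28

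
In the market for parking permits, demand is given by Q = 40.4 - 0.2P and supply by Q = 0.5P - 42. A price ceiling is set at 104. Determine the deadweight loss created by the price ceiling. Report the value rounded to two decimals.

Rewriting demand in inverse form: P = 202 - 5Q.
Rewriting supply in inverse form: P = 84 + 2Q.
Without the control, 202 - 5Q = 84 + 2Q so Q* = 16.8571 and P* = 117.7143.
At P = 104, sellers supply (104 - 84)/2 = 10 while buyers want more, so the quantity traded is 10 at price 104.
At Q = 10 the demand price is 152 and the supply price is 104. Deadweight loss is the triangle between the curves from 10 to 16.8571: (1/2)(152 - 104)(16.8571 - 10) = 164.5714.

164.57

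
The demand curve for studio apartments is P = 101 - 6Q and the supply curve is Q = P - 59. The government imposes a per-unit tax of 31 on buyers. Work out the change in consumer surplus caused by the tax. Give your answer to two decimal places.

-100.59

Rewriting supply in inverse form: P = 59 + Q.
Pre-tax equilibrium: 101 - 6Q = 59 + Q gives Q* = 6, P* = 65.
With the tax, buyers' net willingness to pay falls by 31: (101 - 31) - 6Q = 59 + Q, so Q_t = 1.5714. Buyers pay P_b = 91.5714; sellers receive P_s = P_b - 31 = 60.5714.
Consumers lose the trapezoid between P* and P_b out to Q_t plus the triangle from Q_t to Q*: change in CS = 7.4082 - 108 = -100.5918.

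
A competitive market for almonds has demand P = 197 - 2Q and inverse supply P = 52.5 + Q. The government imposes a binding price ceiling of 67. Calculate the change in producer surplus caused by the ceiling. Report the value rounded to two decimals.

Without the control, 197 - 2Q = 52.5 + Q so Q* = 48.1667 and P* = 100.6667.
At the ceiling price 67, quantity supplied is (67 - 52.5)/1 = 14.5; supply is the short side, so Q = 14.5 trades at P = 67.
PS goes from (1/2)(48.1667)(48.1667) = 1160.0139 to 105.125 (computed as (67 - 52.5)(14.5) - (1/2)(1)(14.5)^2), a change of -1054.8889.

-1054.89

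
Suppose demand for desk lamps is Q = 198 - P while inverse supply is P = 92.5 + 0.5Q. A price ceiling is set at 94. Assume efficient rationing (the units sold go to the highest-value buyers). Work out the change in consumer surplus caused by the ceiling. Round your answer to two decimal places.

Rewriting demand in inverse form: P = 198 - Q.
Free-market equilibrium: 198 - Q = 92.5 + 0.5Q gives Q* = 70.3333, P* = 127.6667.
At the ceiling price 94, quantity supplied is (94 - 92.5)/0.5 = 3; supply is the short side, so Q = 3 trades at P = 94.
CS goes from (1/2)(70.3333)(70.3333) = 2473.3889 to 307.5 (computed as (198 - 94)(3) - (1/2)(1)(3)^2), a change of -2165.8889.

-2165.89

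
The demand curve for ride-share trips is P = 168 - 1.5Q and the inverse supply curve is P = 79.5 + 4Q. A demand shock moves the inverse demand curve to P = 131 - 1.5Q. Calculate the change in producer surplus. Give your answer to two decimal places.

Initial equilibrium: Q_0 = 16.0909, P_0 = 143.8636; CS_0 = (1/2)(16.0909)(24.1364) = 194.188, PS_0 = (1/2)(16.0909)(64.3636) = 517.8347.
New equilibrium: 131 - 1.5Q = 79.5 + 4Q gives Q_1 = 9.3636, P_1 = 116.9545; CS_1 = 65.7583, PS_1 = 175.3554.
Change in producer surplus = 175.3554 - 517.8347 = -342.4793.

-342.48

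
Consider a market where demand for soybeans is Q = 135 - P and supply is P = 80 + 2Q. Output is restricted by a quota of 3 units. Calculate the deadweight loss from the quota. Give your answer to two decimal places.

Rewriting demand in inverse form: P = 135 - Q.
Unrestricted equilibrium: Q* = (135 - 80)/(1 + 2) = 18.3333.
At Q = 3 the demand price is 135 - (3) = 132 and the supply price is 80 + 2(3) = 86.
DWL = (1/2)(gap between curves at 3) x (Q* - 3) = (1/2)(46)(15.3333) = 352.6667.

352.67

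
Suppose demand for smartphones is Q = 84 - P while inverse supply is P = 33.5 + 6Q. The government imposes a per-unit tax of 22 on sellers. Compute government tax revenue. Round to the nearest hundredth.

89.57

Rewriting demand in inverse form: P = 84 - Q.
Without the tax, 84 - Q = 33.5 + 6Q so Q* = 7.2143 and P* = 76.7857.
A tax on sellers shifts supply up by 22: 84 - Q = 33.5 + 6Q + 22, so Q_t = 4.0714. Buyers pay P_b = 79.9286; sellers receive P_s = P_b - 22 = 57.9286.
Revenue is the tax times quantity traded: 22 x 4.0714 = 89.5714.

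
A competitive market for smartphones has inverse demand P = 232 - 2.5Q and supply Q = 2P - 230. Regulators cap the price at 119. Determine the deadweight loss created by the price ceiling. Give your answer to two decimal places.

Rewriting supply in inverse form: P = 115 + 0.5Q.
Free-market equilibrium: 232 - 2.5Q = 115 + 0.5Q gives Q* = 39, P* = 134.5.
At P = 119, sellers supply (119 - 115)/0.5 = 8 while buyers want more, so the quantity traded is 8 at price 119.
At Q = 8 the demand price is 212 and the supply price is 119. Deadweight loss is the triangle between the curves from 8 to 39: (1/2)(212 - 119)(39 - 8) = 1441.5.

1441.50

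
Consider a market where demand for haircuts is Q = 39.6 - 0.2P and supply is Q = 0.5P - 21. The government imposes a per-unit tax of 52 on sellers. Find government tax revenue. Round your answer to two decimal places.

772.57

Rewriting demand in inverse form: P = 198 - 5Q.
Rewriting supply in inverse form: P = 42 + 2Q.
Without the tax, 198 - 5Q = 42 + 2Q so Q* = 22.2857 and P* = 86.5714.
With the tax, sellers need 52 more per unit: 198 - 5Q = 42 + 2Q + 52, so Q_t = 14.8571. Buyers pay P_b = 123.7143; sellers receive P_s = P_b - 52 = 71.7143.
Revenue is the tax times quantity traded: 52 x 14.8571 = 772.5714.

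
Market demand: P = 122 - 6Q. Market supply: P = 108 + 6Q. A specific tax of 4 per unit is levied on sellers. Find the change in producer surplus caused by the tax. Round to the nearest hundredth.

-2.00

Without the tax, 122 - 6Q = 108 + 6Q so Q* = 1.1667 and P* = 115.
A tax on sellers shifts supply up by 4: 122 - 6Q = 108 + 6Q + 4, so Q_t = 0.8333. Buyers pay P_b = 117; sellers receive P_s = P_b - 4 = 113.
PS falls from (1/2)(1.1667)(7) = 4.0833 to (1/2)(0.8333)(5) = 2.0833, a change of -2.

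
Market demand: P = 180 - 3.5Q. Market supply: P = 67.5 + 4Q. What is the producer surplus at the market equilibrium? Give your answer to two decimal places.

Setting demand equal to supply, 112.5 = 7.5Q, so Q* = 15 and P* = 127.5.
The supply curve's price intercept is 67.5, so PS = (1/2)(Q*)(P* - 67.5) = (1/2)(15)(60) = 450.

450.00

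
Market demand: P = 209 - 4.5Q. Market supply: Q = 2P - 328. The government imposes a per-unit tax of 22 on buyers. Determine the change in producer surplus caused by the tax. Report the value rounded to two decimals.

Rewriting supply in inverse form: P = 164 + 0.5Q.
Without the tax, 209 - 4.5Q = 164 + 0.5Q so Q* = 9 and P* = 168.5.
With the tax, buyers' net willingness to pay falls by 22: (209 - 22) - 4.5Q = 164 + 0.5Q, so Q_t = 4.6. Buyers pay P_b = 188.3; sellers receive P_s = P_b - 22 = 166.3.
Producers lose the trapezoid between P_s and P* out to Q_t plus the triangle from Q_t to Q*: change in PS = 5.29 - 20.25 = -14.96.

-14.96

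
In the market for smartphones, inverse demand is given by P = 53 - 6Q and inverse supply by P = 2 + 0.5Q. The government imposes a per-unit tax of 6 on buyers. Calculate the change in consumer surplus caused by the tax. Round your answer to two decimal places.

-40.90

Without the tax, 53 - 6Q = 2 + 0.5Q so Q* = 7.8462 and P* = 5.9231.
A tax on buyers shifts demand down by 6: (53 - 6) - 6Q = 2 + 0.5Q, so Q_t = 6.9231. Buyers pay P_b = 11.4615; sellers receive P_s = P_b - 6 = 5.4615.
CS falls from (1/2)(7.8462)(47.0769) = 184.6864 to (1/2)(6.9231)(41.5385) = 143.787, a change of -40.8994.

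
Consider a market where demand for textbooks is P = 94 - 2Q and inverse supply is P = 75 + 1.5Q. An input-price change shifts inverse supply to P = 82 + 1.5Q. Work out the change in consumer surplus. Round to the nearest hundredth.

-17.71

Initial equilibrium: Q_0 = 5.4286, P_0 = 83.1429; CS_0 = (1/2)(5.4286)(10.8571) = 29.4694, PS_0 = (1/2)(5.4286)(8.1429) = 22.102.
New equilibrium: 94 - 2Q = 82 + 1.5Q gives Q_1 = 3.4286, P_1 = 87.1429; CS_1 = 11.7551, PS_1 = 8.8163.
Change in consumer surplus = 11.7551 - 29.4694 = -17.7143.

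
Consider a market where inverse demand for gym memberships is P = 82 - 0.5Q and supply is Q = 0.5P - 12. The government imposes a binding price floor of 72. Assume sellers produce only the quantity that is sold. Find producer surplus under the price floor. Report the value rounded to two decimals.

560.00

Rewriting supply in inverse form: P = 24 + 2Q.
Free-market equilibrium: 82 - 0.5Q = 24 + 2Q gives Q* = 23.2, P* = 70.4.
At the floor price 72, quantity demanded is (82 - 72)/0.5 = 20; demand is the short side, so Q = 20 trades at P = 72.
The supply price at Q = 20 is 64. PS is the trapezoid between 72 and supply over [0, 20]: (1/2)[(72 - 24) + (72 - 64)](20) = 560.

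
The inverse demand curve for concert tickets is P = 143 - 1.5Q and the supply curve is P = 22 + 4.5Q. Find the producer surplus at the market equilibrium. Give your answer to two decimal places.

915.06

Setting demand equal to supply, 121 = 6Q, so Q* = 20.1667 and P* = 112.75.
PS is the area between P* and the supply curve from 0 to Q*: (1/2)(20.1667)(90.75) = 915.0625.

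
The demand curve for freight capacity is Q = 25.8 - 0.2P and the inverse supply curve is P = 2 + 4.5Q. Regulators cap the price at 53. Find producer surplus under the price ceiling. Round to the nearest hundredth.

289.00

Rewriting demand in inverse form: P = 129 - 5Q.
Without the control, 129 - 5Q = 2 + 4.5Q so Q* = 13.3684 and P* = 62.1579.
At the ceiling price 53, quantity supplied is (53 - 2)/4.5 = 11.3333; supply is the short side, so Q = 11.3333 trades at P = 53.
PS is the triangle above supply below 53: (1/2)(11.3333)(53 - 2) = 289.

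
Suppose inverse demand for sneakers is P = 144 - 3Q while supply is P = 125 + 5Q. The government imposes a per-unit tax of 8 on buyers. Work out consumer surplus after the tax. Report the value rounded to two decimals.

2.84

Pre-tax equilibrium: 144 - 3Q = 125 + 5Q gives Q* = 2.375, P* = 136.875.
With the tax, buyers' net willingness to pay falls by 8: (144 - 8) - 3Q = 125 + 5Q, so Q_t = 1.375. Buyers pay P_b = 139.875; sellers receive P_s = P_b - 8 = 131.875.
Consumer surplus is the triangle under demand above P_b: (1/2)(1.375)(144 - 139.875) = 2.8359.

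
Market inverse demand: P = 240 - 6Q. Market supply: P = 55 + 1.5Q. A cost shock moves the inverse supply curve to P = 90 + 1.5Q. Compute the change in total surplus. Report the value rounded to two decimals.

-781.67

Initial equilibrium: Q_0 = 24.6667, P_0 = 92; CS_0 = (1/2)(24.6667)(148) = 1825.3333, PS_0 = (1/2)(24.6667)(37) = 456.3333.
New equilibrium: 240 - 6Q = 90 + 1.5Q gives Q_1 = 20, P_1 = 120; CS_1 = 1200, PS_1 = 300.
Change in total surplus = (1200 + 300) - (1825.3333 + 456.3333) = -781.6667.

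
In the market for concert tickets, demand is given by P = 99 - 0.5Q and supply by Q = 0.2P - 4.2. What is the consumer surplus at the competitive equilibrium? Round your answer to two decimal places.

50.28

Rewriting supply in inverse form: P = 21 + 5Q.
Equilibrium: 99 - 0.5Q = 21 + 5Q, so Q* = 14.1818 and P* = 91.9091.
CS is the area between the demand curve and P* from 0 to Q*: (1/2)(14.1818)(7.0909) = 50.281.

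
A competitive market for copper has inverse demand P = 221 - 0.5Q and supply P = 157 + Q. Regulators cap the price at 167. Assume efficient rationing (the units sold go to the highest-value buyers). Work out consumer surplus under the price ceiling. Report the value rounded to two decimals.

Without the control, 221 - 0.5Q = 157 + Q so Q* = 42.6667 and P* = 199.6667.
At the ceiling price 167, quantity supplied is (167 - 157)/1 = 10; supply is the short side, so Q = 10 trades at P = 167.
The demand price at Q = 10 is 216. CS is the trapezoid between demand and 167 over [0, 10]: (1/2)[(221 - 167) + (216 - 167)](10) = 515.

515.00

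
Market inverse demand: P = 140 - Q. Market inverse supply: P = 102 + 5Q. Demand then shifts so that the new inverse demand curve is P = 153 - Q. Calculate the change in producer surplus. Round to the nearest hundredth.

Initial equilibrium: Q_0 = 6.3333, P_0 = 133.6667; CS_0 = (1/2)(6.3333)(6.3333) = 20.0556, PS_0 = (1/2)(6.3333)(31.6667) = 100.2778.
New equilibrium: 153 - Q = 102 + 5Q gives Q_1 = 8.5, P_1 = 144.5; CS_1 = 36.125, PS_1 = 180.625.
Change in producer surplus = 180.625 - 100.2778 = 80.3472.

80.35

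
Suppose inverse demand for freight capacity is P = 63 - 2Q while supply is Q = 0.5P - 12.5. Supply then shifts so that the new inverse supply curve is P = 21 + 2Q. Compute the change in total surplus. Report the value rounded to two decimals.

Rewriting supply in inverse form: P = 25 + 2Q.
Initial equilibrium: Q_0 = 9.5, P_0 = 44; CS_0 = (1/2)(9.5)(19) = 90.25, PS_0 = (1/2)(9.5)(19) = 90.25.
New equilibrium: 63 - 2Q = 21 + 2Q gives Q_1 = 10.5, P_1 = 42; CS_1 = 110.25, PS_1 = 110.25.
Change in total surplus = (110.25 + 110.25) - (90.25 + 90.25) = 40.

40.00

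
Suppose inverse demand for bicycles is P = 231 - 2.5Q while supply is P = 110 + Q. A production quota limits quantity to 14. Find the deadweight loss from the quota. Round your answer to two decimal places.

Without the quota, 231 - 2.5Q = 110 + Q gives Q* = 34.5714.
At Q = 14 the demand price is 231 - 2.5(14) = 196 and the supply price is 110 + (14) = 124.
Deadweight loss is the triangle between the curves from 14 to 34.5714: (1/2)(196 - 124)(34.5714 - 14) = 740.5714.

740.57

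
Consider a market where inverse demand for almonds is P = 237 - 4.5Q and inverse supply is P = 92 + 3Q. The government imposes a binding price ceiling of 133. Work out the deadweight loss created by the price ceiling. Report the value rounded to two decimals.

120.42

Without the control, 237 - 4.5Q = 92 + 3Q so Q* = 19.3333 and P* = 150.
At the ceiling price 133, quantity supplied is (133 - 92)/3 = 13.6667; supply is the short side, so Q = 13.6667 trades at P = 133.
The lost-trades triangle has base Q* - 13.6667 = 5.6667 and height equal to the gap between the curves at Q = 13.6667, which is 175.5 - 133 = 42.5. DWL = (1/2)(5.6667)(42.5) = 120.4167.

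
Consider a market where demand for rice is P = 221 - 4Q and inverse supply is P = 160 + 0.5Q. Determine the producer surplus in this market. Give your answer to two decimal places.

Set 221 - 4Q = 160 + 0.5Q, which gives 61 = 4.5Q, so Q* = 13.5556 and P* = 221 - 4(13.5556) = 166.7778.
The supply curve's price intercept is 160, so PS = (1/2)(Q*)(P* - 160) = (1/2)(13.5556)(6.7778) = 45.9383.

45.94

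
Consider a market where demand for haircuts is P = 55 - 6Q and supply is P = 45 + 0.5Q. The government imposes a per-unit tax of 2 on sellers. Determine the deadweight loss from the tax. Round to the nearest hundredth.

0.31

Pre-tax equilibrium: 55 - 6Q = 45 + 0.5Q gives Q* = 1.5385, P* = 45.7692.
A tax on sellers shifts supply up by 2: 55 - 6Q = 45 + 0.5Q + 2, so Q_t = 1.2308. Buyers pay P_b = 47.6154; sellers receive P_s = P_b - 2 = 45.6154.
The welfare triangle lost has base Q* - Q_t = 0.3077 and height t = 2, so DWL = (1/2)(0.3077)(2) = 0.3077.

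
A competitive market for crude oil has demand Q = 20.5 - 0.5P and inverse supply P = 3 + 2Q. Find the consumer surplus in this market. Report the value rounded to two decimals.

90.25

Rewriting demand in inverse form: P = 41 - 2Q.
Setting demand equal to supply, 38 = 4Q, so Q* = 9.5 and P* = 22.
The demand choke price is 41, so CS = (1/2)(Q*)(41 - P*) = (1/2)(9.5)(19) = 90.25.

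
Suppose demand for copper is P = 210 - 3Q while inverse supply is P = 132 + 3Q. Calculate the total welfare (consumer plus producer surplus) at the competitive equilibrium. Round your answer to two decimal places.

507.00

Set 210 - 3Q = 132 + 3Q, which gives 78 = 6Q, so Q* = 13 and P* = 210 - 3(13) = 171.
Total surplus is the full triangle between the curves from 0 to Q*: (1/2)(13)(210 - 132) = 507.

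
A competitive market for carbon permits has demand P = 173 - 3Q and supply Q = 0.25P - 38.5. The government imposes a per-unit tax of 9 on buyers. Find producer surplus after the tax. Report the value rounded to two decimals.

Rewriting supply in inverse form: P = 154 + 4Q.
Without the tax, 173 - 3Q = 154 + 4Q so Q* = 2.7143 and P* = 164.8571.
A tax on buyers shifts demand down by 9: (173 - 9) - 3Q = 154 + 4Q, so Q_t = 1.4286. Buyers pay P_b = 168.7143; sellers receive P_s = P_b - 9 = 159.7143.
PS = (1/2)(Q_t)(P_s - 154) = (1/2)(1.4286)(5.7143) = 4.0816.

4.08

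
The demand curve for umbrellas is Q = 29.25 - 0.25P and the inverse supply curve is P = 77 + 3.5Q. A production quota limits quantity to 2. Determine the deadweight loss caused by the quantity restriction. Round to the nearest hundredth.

Rewriting demand in inverse form: P = 117 - 4Q.
Without the quota, 117 - 4Q = 77 + 3.5Q gives Q* = 5.3333.
At Q = 2 the demand price is 117 - 4(2) = 109 and the supply price is 77 + 3.5(2) = 84.
DWL = (1/2)(gap between curves at 2) x (Q* - 2) = (1/2)(25)(3.3333) = 41.6667.

41.67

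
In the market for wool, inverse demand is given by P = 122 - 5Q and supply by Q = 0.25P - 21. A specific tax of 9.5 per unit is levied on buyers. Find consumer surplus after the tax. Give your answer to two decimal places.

Rewriting supply in inverse form: P = 84 + 4Q.
Without the tax, 122 - 5Q = 84 + 4Q so Q* = 4.2222 and P* = 100.8889.
With the tax, buyers' net willingness to pay falls by 9.5: (122 - 9.5) - 5Q = 84 + 4Q, so Q_t = 3.1667. Buyers pay P_b = 106.1667; sellers receive P_s = P_b - 9.5 = 96.6667.
Consumer surplus is the triangle under demand above P_b: (1/2)(3.1667)(122 - 106.1667) = 25.0694.

25.07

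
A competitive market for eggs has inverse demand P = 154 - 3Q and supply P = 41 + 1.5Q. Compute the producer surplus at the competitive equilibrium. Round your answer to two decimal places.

472.93

Set 154 - 3Q = 41 + 1.5Q, which gives 113 = 4.5Q, so Q* = 25.1111 and P* = 154 - 3(25.1111) = 78.6667.
Producer surplus is the triangle above supply below P*: (1/2)(25.1111)(78.6667 - 41) = (1/2)(25.1111)(37.6667) = 472.9259.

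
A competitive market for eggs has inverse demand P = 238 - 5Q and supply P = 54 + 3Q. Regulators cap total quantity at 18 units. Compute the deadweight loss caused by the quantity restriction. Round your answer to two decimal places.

100.00

Without the quota, 238 - 5Q = 54 + 3Q gives Q* = 23.
At Q = 18 the demand price is 238 - 5(18) = 148 and the supply price is 54 + 3(18) = 108.
DWL = (1/2)(gap between curves at 18) x (Q* - 18) = (1/2)(40)(5) = 100.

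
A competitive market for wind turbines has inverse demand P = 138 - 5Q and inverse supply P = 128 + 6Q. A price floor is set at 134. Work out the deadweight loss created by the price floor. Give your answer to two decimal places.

0.07

Free-market equilibrium: 138 - 5Q = 128 + 6Q gives Q* = 0.9091, P* = 133.4545.
At the floor price 134, quantity demanded is (138 - 134)/5 = 0.8; demand is the short side, so Q = 0.8 trades at P = 134.
The lost-trades triangle has base Q* - 0.8 = 0.1091 and height equal to the gap between the curves at Q = 0.8, which is 134 - 132.8 = 1.2. DWL = (1/2)(0.1091)(1.2) = 0.0655.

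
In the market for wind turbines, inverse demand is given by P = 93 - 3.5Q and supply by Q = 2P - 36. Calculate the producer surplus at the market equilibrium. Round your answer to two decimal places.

Rewriting supply in inverse form: P = 18 + 0.5Q.
Setting demand equal to supply, 75 = 4Q, so Q* = 18.75 and P* = 27.375.
PS is the area between P* and the supply curve from 0 to Q*: (1/2)(18.75)(9.375) = 87.8906.

87.89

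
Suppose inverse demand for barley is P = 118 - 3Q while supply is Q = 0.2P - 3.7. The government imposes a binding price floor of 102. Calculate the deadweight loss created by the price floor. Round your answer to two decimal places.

Rewriting supply in inverse form: P = 18.5 + 5Q.
Without the control, 118 - 3Q = 18.5 + 5Q so Q* = 12.4375 and P* = 80.6875.
At P = 102, buyers demand (118 - 102)/3 = 5.3333 while sellers would supply more, so the quantity traded is 5.3333 at price 102.
At Q = 5.3333 the demand price is 102 and the supply price is 45.1667. Deadweight loss is the triangle between the curves from 5.3333 to 12.4375: (1/2)(102 - 45.1667)(12.4375 - 5.3333) = 201.8767.

201.88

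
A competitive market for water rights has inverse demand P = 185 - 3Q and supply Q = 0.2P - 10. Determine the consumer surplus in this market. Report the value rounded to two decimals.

Rewriting supply in inverse form: P = 50 + 5Q.
Equilibrium: 185 - 3Q = 50 + 5Q, so Q* = 16.875 and P* = 134.375.
The demand choke price is 185, so CS = (1/2)(Q*)(185 - P*) = (1/2)(16.875)(50.625) = 427.1484.

427.15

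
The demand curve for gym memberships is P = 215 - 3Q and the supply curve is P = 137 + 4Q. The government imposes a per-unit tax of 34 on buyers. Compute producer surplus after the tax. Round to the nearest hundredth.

79.02

Without the tax, 215 - 3Q = 137 + 4Q so Q* = 11.1429 and P* = 181.5714.
A tax on buyers shifts demand down by 34: (215 - 34) - 3Q = 137 + 4Q, so Q_t = 6.2857. Buyers pay P_b = 196.1429; sellers receive P_s = P_b - 34 = 162.1429.
PS = (1/2)(Q_t)(P_s - 137) = (1/2)(6.2857)(25.1429) = 79.0204.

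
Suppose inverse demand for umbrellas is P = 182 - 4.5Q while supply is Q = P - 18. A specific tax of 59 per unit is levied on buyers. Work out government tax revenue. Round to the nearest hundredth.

Rewriting supply in inverse form: P = 18 + Q.
Without the tax, 182 - 4.5Q = 18 + Q so Q* = 29.8182 and P* = 47.8182.
A tax on buyers shifts demand down by 59: (182 - 59) - 4.5Q = 18 + Q, so Q_t = 19.0909. Buyers pay P_b = 96.0909; sellers receive P_s = P_b - 59 = 37.0909.
Revenue is the tax times quantity traded: 59 x 19.0909 = 1126.3636.

1126.36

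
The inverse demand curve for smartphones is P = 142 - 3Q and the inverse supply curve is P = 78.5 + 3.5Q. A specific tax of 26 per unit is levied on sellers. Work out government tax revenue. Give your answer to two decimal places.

150.00

Pre-tax equilibrium: 142 - 3Q = 78.5 + 3.5Q gives Q* = 9.7692, P* = 112.6923.
With the tax, sellers need 26 more per unit: 142 - 3Q = 78.5 + 3.5Q + 26, so Q_t = 5.7692. Buyers pay P_b = 124.6923; sellers receive P_s = P_b - 26 = 98.6923.
Revenue is the tax times quantity traded: 26 x 5.7692 = 150.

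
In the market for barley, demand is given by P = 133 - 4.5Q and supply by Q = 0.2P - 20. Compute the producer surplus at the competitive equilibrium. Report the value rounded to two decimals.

Rewriting supply in inverse form: P = 100 + 5Q.
Set 133 - 4.5Q = 100 + 5Q, which gives 33 = 9.5Q, so Q* = 3.4737 and P* = 133 - 4.5(3.4737) = 117.3684.
The supply curve's price intercept is 100, so PS = (1/2)(Q*)(P* - 100) = (1/2)(3.4737)(17.3684) = 30.1662.

30.17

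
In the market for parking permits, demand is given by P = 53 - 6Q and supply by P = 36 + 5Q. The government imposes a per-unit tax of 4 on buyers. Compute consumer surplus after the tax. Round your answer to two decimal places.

Pre-tax equilibrium: 53 - 6Q = 36 + 5Q gives Q* = 1.5455, P* = 43.7273.
A tax on buyers shifts demand down by 4: (53 - 4) - 6Q = 36 + 5Q, so Q_t = 1.1818. Buyers pay P_b = 45.9091; sellers receive P_s = P_b - 4 = 41.9091.
Consumer surplus is the triangle under demand above P_b: (1/2)(1.1818)(53 - 45.9091) = 4.1901.

4.19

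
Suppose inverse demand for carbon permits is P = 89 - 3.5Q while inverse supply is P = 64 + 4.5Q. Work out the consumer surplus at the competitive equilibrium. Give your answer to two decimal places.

17.09

Set 89 - 3.5Q = 64 + 4.5Q, which gives 25 = 8Q, so Q* = 3.125 and P* = 89 - 3.5(3.125) = 78.0625.
CS is the area between the demand curve and P* from 0 to Q*: (1/2)(3.125)(10.9375) = 17.0898.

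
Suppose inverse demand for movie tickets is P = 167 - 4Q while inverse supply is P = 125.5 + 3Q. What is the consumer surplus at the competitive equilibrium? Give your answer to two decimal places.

70.30

Set 167 - 4Q = 125.5 + 3Q, which gives 41.5 = 7Q, so Q* = 5.9286 and P* = 167 - 4(5.9286) = 143.2857.
CS is the area between the demand curve and P* from 0 to Q*: (1/2)(5.9286)(23.7143) = 70.2959.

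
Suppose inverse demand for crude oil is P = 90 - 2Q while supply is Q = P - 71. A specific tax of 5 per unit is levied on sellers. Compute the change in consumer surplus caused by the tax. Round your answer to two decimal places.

Rewriting supply in inverse form: P = 71 + Q.
Pre-tax equilibrium: 90 - 2Q = 71 + Q gives Q* = 6.3333, P* = 77.3333.
A tax on sellers shifts supply up by 5: 90 - 2Q = 71 + Q + 5, so Q_t = 4.6667. Buyers pay P_b = 80.6667; sellers receive P_s = P_b - 5 = 75.6667.
Consumers lose the trapezoid between P* and P_b out to Q_t plus the triangle from Q_t to Q*: change in CS = 21.7778 - 40.1111 = -18.3333.

-18.33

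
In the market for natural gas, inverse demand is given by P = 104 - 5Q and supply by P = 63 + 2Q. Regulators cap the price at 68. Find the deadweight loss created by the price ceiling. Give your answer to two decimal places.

Without the control, 104 - 5Q = 63 + 2Q so Q* = 5.8571 and P* = 74.7143.
At the ceiling price 68, quantity supplied is (68 - 63)/2 = 2.5; supply is the short side, so Q = 2.5 trades at P = 68.
The lost-trades triangle has base Q* - 2.5 = 3.3571 and height equal to the gap between the curves at Q = 2.5, which is 91.5 - 68 = 23.5. DWL = (1/2)(3.3571)(23.5) = 39.4464.

39.45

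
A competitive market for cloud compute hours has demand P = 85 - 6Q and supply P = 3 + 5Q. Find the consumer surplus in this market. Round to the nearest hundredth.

166.71

Set 85 - 6Q = 3 + 5Q, which gives 82 = 11Q, so Q* = 7.4545 and P* = 85 - 6(7.4545) = 40.2727.
The demand choke price is 85, so CS = (1/2)(Q*)(85 - P*) = (1/2)(7.4545)(44.7273) = 166.7107.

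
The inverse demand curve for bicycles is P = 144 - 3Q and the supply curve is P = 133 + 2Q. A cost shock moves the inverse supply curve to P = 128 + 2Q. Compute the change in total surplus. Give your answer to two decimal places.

13.50

Initial equilibrium: Q_0 = 2.2, P_0 = 137.4; CS_0 = (1/2)(2.2)(6.6) = 7.26, PS_0 = (1/2)(2.2)(4.4) = 4.84.
New equilibrium: 144 - 3Q = 128 + 2Q gives Q_1 = 3.2, P_1 = 134.4; CS_1 = 15.36, PS_1 = 10.24.
Change in total surplus = (15.36 + 10.24) - (7.26 + 4.84) = 13.5.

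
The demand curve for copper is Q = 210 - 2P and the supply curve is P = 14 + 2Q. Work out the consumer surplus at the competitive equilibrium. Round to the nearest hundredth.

Rewriting demand in inverse form: P = 105 - 0.5Q.
Equilibrium: 105 - 0.5Q = 14 + 2Q, so Q* = 36.4 and P* = 86.8.
CS is the area between the demand curve and P* from 0 to Q*: (1/2)(36.4)(18.2) = 331.24.

331.24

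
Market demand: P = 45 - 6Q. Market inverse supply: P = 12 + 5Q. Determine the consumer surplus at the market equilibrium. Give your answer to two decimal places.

Equilibrium: 45 - 6Q = 12 + 5Q, so Q* = 3 and P* = 27.
The demand choke price is 45, so CS = (1/2)(Q*)(45 - P*) = (1/2)(3)(18) = 27.

27.00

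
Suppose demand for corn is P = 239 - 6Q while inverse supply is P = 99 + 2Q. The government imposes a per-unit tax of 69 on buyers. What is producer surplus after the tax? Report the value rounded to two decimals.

78.77

Without the tax, 239 - 6Q = 99 + 2Q so Q* = 17.5 and P* = 134.
With the tax, buyers' net willingness to pay falls by 69: (239 - 69) - 6Q = 99 + 2Q, so Q_t = 8.875. Buyers pay P_b = 185.75; sellers receive P_s = P_b - 69 = 116.75.
PS = (1/2)(Q_t)(P_s - 99) = (1/2)(8.875)(17.75) = 78.7656.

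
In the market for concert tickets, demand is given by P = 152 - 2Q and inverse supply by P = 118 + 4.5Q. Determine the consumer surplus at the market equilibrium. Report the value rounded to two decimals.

Set 152 - 2Q = 118 + 4.5Q, which gives 34 = 6.5Q, so Q* = 5.2308 and P* = 152 - 2(5.2308) = 141.5385.
The demand choke price is 152, so CS = (1/2)(Q*)(152 - P*) = (1/2)(5.2308)(10.4615) = 27.3609.

27.36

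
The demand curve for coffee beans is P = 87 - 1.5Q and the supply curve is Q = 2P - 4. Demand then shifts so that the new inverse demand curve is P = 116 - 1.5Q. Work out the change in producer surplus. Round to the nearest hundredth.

Rewriting supply in inverse form: P = 2 + 0.5Q.
Initial equilibrium: Q_0 = 42.5, P_0 = 23.25; CS_0 = (1/2)(42.5)(63.75) = 1354.6875, PS_0 = (1/2)(42.5)(21.25) = 451.5625.
New equilibrium: 116 - 1.5Q = 2 + 0.5Q gives Q_1 = 57, P_1 = 30.5; CS_1 = 2436.75, PS_1 = 812.25.
Change in producer surplus = 812.25 - 451.5625 = 360.6875.

360.69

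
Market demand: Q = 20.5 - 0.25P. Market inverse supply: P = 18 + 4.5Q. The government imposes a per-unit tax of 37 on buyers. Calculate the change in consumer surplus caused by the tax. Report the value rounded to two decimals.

-93.20

Rewriting demand in inverse form: P = 82 - 4Q.
Without the tax, 82 - 4Q = 18 + 4.5Q so Q* = 7.5294 and P* = 51.8824.
With the tax, buyers' net willingness to pay falls by 37: (82 - 37) - 4Q = 18 + 4.5Q, so Q_t = 3.1765. Buyers pay P_b = 69.2941; sellers receive P_s = P_b - 37 = 32.2941.
CS falls from (1/2)(7.5294)(30.1176) = 113.3841 to (1/2)(3.1765)(12.7059) = 20.1799, a change of -93.2042.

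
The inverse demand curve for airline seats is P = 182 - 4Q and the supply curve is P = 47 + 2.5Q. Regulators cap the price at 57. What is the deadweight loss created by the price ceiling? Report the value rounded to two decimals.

Without the control, 182 - 4Q = 47 + 2.5Q so Q* = 20.7692 and P* = 98.9231.
At the ceiling price 57, quantity supplied is (57 - 47)/2.5 = 4; supply is the short side, so Q = 4 trades at P = 57.
The lost-trades triangle has base Q* - 4 = 16.7692 and height equal to the gap between the curves at Q = 4, which is 166 - 57 = 109. DWL = (1/2)(16.7692)(109) = 913.9231.

913.92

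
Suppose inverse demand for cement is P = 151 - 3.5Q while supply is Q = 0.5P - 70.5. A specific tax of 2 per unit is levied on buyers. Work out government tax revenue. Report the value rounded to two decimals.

2.91

Rewriting supply in inverse form: P = 141 + 2Q.
Pre-tax equilibrium: 151 - 3.5Q = 141 + 2Q gives Q* = 1.8182, P* = 144.6364.
A tax on buyers shifts demand down by 2: (151 - 2) - 3.5Q = 141 + 2Q, so Q_t = 1.4545. Buyers pay P_b = 145.9091; sellers receive P_s = P_b - 2 = 143.9091.
Revenue is the tax times quantity traded: 2 x 1.4545 = 2.9091.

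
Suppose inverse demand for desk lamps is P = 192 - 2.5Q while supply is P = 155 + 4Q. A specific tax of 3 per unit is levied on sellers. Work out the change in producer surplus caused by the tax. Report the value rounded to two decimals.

Pre-tax equilibrium: 192 - 2.5Q = 155 + 4Q gives Q* = 5.6923, P* = 177.7692.
With the tax, sellers need 3 more per unit: 192 - 2.5Q = 155 + 4Q + 3, so Q_t = 5.2308. Buyers pay P_b = 178.9231; sellers receive P_s = P_b - 3 = 175.9231.
Producers lose the trapezoid between P_s and P* out to Q_t plus the triangle from Q_t to Q*: change in PS = 54.7219 - 64.8047 = -10.0828.

-10.08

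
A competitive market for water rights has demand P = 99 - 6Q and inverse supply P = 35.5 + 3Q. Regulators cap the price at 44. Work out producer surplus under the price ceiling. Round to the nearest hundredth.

12.04

Free-market equilibrium: 99 - 6Q = 35.5 + 3Q gives Q* = 7.0556, P* = 56.6667.
At P = 44, sellers supply (44 - 35.5)/3 = 2.8333 while buyers want more, so the quantity traded is 2.8333 at price 44.
PS is the triangle above supply below 44: (1/2)(2.8333)(44 - 35.5) = 12.0417.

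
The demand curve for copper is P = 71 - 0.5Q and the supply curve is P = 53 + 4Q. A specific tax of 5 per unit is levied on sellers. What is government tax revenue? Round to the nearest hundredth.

14.44

Pre-tax equilibrium: 71 - 0.5Q = 53 + 4Q gives Q* = 4, P* = 69.
With the tax, sellers need 5 more per unit: 71 - 0.5Q = 53 + 4Q + 5, so Q_t = 2.8889. Buyers pay P_b = 69.5556; sellers receive P_s = P_b - 5 = 64.5556.
Revenue is the tax times quantity traded: 5 x 2.8889 = 14.4444.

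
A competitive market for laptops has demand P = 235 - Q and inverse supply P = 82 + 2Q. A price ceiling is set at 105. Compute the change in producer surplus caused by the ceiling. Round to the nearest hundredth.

-2468.75

Without the control, 235 - Q = 82 + 2Q so Q* = 51 and P* = 184.
At P = 105, sellers supply (105 - 82)/2 = 11.5 while buyers want more, so the quantity traded is 11.5 at price 105.
PS goes from (1/2)(51)(102) = 2601 to 132.25 (computed as (105 - 82)(11.5) - (1/2)(2)(11.5)^2), a change of -2468.75.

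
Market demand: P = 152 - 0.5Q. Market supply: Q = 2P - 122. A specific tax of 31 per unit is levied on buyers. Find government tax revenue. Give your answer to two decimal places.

Rewriting supply in inverse form: P = 61 + 0.5Q.
Without the tax, 152 - 0.5Q = 61 + 0.5Q so Q* = 91 and P* = 106.5.
With the tax, buyers' net willingness to pay falls by 31: (152 - 31) - 0.5Q = 61 + 0.5Q, so Q_t = 60. Buyers pay P_b = 122; sellers receive P_s = P_b - 31 = 91.
Revenue is the tax times quantity traded: 31 x 60 = 1860.

1860.00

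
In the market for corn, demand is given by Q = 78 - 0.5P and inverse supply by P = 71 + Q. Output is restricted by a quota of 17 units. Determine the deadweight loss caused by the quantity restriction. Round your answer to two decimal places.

192.67

Rewriting demand in inverse form: P = 156 - 2Q.
Without the quota, 156 - 2Q = 71 + Q gives Q* = 28.3333.
At Q = 17 the demand price is 156 - 2(17) = 122 and the supply price is 71 + (17) = 88.
Deadweight loss is the triangle between the curves from 17 to 28.3333: (1/2)(122 - 88)(28.3333 - 17) = 192.6667.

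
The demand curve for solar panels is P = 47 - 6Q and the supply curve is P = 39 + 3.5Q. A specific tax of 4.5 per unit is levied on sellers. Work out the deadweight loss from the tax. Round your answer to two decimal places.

1.07

Without the tax, 47 - 6Q = 39 + 3.5Q so Q* = 0.8421 and P* = 41.9474.
A tax on sellers shifts supply up by 4.5: 47 - 6Q = 39 + 3.5Q + 4.5, so Q_t = 0.3684. Buyers pay P_b = 44.7895; sellers receive P_s = P_b - 4.5 = 40.2895.
The welfare triangle lost has base Q* - Q_t = 0.4737 and height t = 4.5, so DWL = (1/2)(0.4737)(4.5) = 1.0658.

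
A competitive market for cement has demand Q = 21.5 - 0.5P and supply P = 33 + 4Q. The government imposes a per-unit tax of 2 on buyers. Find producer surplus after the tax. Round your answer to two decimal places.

Rewriting demand in inverse form: P = 43 - 2Q.
Without the tax, 43 - 2Q = 33 + 4Q so Q* = 1.6667 and P* = 39.6667.
A tax on buyers shifts demand down by 2: (43 - 2) - 2Q = 33 + 4Q, so Q_t = 1.3333. Buyers pay P_b = 40.3333; sellers receive P_s = P_b - 2 = 38.3333.
Producer surplus is the triangle above supply below P_s: (1/2)(1.3333)(38.3333 - 33) = 3.5556.

3.56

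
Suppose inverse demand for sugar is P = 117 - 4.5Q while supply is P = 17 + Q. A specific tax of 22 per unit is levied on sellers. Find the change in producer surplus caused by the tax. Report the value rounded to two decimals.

Without the tax, 117 - 4.5Q = 17 + Q so Q* = 18.1818 and P* = 35.1818.
A tax on sellers shifts supply up by 22: 117 - 4.5Q = 17 + Q + 22, so Q_t = 14.1818. Buyers pay P_b = 53.1818; sellers receive P_s = P_b - 22 = 31.1818.
PS falls from (1/2)(18.1818)(18.1818) = 165.2893 to (1/2)(14.1818)(14.1818) = 100.562, a change of -64.7273.

-64.73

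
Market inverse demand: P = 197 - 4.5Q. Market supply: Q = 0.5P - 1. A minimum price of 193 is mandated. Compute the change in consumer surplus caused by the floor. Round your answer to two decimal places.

-2023.22

Rewriting supply in inverse form: P = 2 + 2Q.
Free-market equilibrium: 197 - 4.5Q = 2 + 2Q gives Q* = 30, P* = 62.
At the floor price 193, quantity demanded is (197 - 193)/4.5 = 0.8889; demand is the short side, so Q = 0.8889 trades at P = 193.
CS goes from (1/2)(30)(135) = 2025 to 1.7778 (computed as (197 - 193)(0.8889) - (1/2)(4.5)(0.8889)^2), a change of -2023.2222.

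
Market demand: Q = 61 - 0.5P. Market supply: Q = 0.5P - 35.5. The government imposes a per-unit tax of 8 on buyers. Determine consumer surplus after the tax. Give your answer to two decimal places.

115.56

Rewriting demand in inverse form: P = 122 - 2Q.
Rewriting supply in inverse form: P = 71 + 2Q.
Without the tax, 122 - 2Q = 71 + 2Q so Q* = 12.75 and P* = 96.5.
With the tax, buyers' net willingness to pay falls by 8: (122 - 8) - 2Q = 71 + 2Q, so Q_t = 10.75. Buyers pay P_b = 100.5; sellers receive P_s = P_b - 8 = 92.5.
Consumer surplus is the triangle under demand above P_b: (1/2)(10.75)(122 - 100.5) = 115.5625.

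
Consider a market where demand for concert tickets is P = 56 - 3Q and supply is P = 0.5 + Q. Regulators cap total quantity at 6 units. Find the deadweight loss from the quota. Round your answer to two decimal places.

Without the quota, 56 - 3Q = 0.5 + Q gives Q* = 13.875.
At Q = 6 the demand price is 56 - 3(6) = 38 and the supply price is 0.5 + (6) = 6.5.
DWL = (1/2)(gap between curves at 6) x (Q* - 6) = (1/2)(31.5)(7.875) = 124.0312.

124.03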